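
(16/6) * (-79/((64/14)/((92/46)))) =-553/6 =-92.17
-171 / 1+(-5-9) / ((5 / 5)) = -185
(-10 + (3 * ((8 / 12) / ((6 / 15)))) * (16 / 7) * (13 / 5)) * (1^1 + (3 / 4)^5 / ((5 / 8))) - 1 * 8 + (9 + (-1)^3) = 60927 / 2240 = 27.20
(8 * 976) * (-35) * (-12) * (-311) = -1019880960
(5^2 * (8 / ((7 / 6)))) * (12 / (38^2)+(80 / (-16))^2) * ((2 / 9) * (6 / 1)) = 14444800 / 2527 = 5716.19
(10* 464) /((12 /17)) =19720 /3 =6573.33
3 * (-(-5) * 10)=150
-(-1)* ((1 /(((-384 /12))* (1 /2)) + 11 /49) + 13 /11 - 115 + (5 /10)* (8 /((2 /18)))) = -669707 /8624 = -77.66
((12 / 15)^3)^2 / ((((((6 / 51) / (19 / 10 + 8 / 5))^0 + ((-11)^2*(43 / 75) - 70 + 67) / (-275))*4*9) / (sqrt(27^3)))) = 304128*sqrt(3) / 391175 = 1.35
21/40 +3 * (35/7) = 621/40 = 15.52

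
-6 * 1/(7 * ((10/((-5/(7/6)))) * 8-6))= 0.03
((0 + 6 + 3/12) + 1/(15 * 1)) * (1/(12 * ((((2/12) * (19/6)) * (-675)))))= -379/256500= -0.00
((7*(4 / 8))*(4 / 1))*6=84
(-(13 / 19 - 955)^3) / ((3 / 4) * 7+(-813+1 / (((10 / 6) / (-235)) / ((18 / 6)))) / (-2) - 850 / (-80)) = 47689977567744 / 34781989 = 1371111.28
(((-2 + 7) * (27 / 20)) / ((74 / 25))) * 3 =2025 / 296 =6.84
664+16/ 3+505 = 3523/ 3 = 1174.33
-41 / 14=-2.93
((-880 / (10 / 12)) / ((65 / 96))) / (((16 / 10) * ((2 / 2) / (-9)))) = 114048 / 13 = 8772.92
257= 257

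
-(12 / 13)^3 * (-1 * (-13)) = -1728 / 169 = -10.22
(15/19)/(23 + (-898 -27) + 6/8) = -12/13699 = -0.00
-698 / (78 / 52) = -1396 / 3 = -465.33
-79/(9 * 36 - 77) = -79/247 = -0.32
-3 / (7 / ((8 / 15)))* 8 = -64 / 35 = -1.83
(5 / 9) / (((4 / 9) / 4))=5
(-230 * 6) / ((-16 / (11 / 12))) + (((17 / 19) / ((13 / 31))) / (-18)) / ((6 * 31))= 8436217 / 106704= 79.06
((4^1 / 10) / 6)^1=0.07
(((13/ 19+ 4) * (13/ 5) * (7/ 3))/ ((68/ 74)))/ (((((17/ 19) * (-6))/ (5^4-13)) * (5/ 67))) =-20077421/ 425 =-47240.99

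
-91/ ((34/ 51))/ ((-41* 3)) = 91/ 82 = 1.11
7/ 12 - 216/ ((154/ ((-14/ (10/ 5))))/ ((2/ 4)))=725/ 132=5.49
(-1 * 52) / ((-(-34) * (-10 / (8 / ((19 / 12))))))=1248 / 1615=0.77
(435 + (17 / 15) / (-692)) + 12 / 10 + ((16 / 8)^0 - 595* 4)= -20166281 / 10380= -1942.80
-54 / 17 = -3.18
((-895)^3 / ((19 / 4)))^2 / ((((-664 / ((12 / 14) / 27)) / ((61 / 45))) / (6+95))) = -2533257911676978512500 / 16989021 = -149111470971575.03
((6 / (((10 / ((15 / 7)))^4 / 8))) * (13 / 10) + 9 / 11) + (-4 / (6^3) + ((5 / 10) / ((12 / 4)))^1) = 7829093 / 7130970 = 1.10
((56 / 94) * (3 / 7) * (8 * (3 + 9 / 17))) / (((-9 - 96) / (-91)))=4992 / 799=6.25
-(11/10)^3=-1331/1000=-1.33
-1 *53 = -53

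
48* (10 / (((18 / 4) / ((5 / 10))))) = 160 / 3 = 53.33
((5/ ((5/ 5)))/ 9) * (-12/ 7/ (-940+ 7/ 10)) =200/ 197253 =0.00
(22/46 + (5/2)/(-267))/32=5759/393024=0.01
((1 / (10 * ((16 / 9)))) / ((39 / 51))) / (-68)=-9 / 8320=-0.00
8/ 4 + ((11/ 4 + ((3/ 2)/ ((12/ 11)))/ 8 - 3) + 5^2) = 1723/ 64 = 26.92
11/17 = 0.65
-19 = -19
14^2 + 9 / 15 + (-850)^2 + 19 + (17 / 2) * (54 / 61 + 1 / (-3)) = 1322578133 / 1830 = 722720.29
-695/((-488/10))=3475/244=14.24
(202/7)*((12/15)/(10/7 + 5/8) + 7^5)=278882614/575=485013.24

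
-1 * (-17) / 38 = 17 / 38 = 0.45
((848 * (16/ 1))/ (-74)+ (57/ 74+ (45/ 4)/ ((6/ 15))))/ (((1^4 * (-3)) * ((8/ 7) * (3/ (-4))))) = -320033/ 5328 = -60.07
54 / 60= 9 / 10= 0.90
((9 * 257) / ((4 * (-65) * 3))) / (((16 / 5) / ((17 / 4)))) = -13107 / 3328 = -3.94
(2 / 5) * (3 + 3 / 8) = 27 / 20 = 1.35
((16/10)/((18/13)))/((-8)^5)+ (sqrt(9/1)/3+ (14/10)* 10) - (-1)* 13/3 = 7127027/368640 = 19.33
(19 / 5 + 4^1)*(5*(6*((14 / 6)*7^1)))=3822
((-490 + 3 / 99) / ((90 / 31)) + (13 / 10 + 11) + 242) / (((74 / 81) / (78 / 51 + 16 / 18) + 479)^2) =238155 / 639857878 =0.00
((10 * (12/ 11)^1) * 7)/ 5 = 168/ 11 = 15.27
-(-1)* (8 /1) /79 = 8 /79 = 0.10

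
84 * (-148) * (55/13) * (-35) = 23931600/13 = 1840892.31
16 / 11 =1.45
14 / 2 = 7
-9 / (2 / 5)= -45 / 2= -22.50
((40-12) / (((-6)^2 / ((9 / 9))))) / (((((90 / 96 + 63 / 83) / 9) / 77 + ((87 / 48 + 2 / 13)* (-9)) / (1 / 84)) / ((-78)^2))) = -3.18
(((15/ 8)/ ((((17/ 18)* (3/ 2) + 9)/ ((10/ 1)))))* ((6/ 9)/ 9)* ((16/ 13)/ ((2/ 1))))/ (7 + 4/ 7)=112/ 10335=0.01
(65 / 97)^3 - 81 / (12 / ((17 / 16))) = -401340907 / 58411072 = -6.87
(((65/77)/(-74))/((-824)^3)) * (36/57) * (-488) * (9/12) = -35685/7571251870336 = -0.00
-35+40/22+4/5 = -1781/55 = -32.38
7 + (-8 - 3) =-4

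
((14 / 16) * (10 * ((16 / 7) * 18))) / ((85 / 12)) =864 / 17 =50.82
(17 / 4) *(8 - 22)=-59.50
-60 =-60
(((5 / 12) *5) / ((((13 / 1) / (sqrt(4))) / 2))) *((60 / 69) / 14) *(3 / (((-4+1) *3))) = -250 / 18837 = -0.01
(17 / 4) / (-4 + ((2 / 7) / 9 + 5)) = 1071 / 260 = 4.12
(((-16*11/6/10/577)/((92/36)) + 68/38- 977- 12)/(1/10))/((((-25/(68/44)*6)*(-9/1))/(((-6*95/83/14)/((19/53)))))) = 15.46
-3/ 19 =-0.16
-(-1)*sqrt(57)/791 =sqrt(57)/791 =0.01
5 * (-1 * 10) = -50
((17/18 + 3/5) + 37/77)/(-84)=-14033/582120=-0.02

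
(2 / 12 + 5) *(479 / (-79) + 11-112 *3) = -135129 / 79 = -1710.49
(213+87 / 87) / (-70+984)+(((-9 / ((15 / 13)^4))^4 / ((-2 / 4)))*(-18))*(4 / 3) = 4865561953287108263017 / 152505340576171875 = 31904.21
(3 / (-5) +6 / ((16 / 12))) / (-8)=-39 / 80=-0.49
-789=-789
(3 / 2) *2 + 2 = 5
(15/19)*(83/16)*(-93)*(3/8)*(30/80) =-1042065/19456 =-53.56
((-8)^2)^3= 262144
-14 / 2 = -7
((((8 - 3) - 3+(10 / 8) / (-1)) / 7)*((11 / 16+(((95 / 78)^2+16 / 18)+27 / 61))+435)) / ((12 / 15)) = 1084925125 / 18473728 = 58.73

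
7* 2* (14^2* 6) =16464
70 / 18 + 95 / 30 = 127 / 18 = 7.06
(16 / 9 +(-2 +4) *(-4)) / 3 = -56 / 27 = -2.07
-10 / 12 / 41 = -5 / 246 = -0.02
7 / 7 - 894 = -893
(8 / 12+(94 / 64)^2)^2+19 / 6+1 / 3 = 108285769 / 9437184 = 11.47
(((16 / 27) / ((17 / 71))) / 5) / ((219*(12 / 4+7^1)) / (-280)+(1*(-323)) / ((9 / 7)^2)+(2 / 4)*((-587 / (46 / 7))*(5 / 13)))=-7132944 / 3175953175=-0.00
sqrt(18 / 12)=1.22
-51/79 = -0.65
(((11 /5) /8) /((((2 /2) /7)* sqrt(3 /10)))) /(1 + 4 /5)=77* sqrt(30) /216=1.95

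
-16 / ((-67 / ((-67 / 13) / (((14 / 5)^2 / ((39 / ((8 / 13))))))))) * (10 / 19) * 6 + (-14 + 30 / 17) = -43.65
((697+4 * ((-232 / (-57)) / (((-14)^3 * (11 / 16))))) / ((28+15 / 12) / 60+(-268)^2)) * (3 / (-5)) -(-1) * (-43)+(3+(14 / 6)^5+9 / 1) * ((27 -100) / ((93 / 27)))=-607887258714748522 / 344769141091221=-1763.17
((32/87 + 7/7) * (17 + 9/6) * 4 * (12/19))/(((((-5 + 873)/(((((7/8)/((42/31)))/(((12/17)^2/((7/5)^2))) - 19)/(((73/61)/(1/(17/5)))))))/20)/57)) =-339.64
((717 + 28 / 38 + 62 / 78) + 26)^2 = 304370683204 / 549081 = 554327.47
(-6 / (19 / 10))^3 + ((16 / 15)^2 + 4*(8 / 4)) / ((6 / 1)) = -138748948 / 4629825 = -29.97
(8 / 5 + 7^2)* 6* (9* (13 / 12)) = 29601 / 10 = 2960.10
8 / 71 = 0.11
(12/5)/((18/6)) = 4/5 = 0.80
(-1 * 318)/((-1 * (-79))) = -318/79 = -4.03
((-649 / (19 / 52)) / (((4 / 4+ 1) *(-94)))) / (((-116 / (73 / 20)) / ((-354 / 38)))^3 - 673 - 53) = -18200211236592957 / 1322060055069207598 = -0.01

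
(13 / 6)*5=65 / 6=10.83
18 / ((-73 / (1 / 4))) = -9 / 146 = -0.06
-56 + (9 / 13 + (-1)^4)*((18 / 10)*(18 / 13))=-43756 / 845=-51.78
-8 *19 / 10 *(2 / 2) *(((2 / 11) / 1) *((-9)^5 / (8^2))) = 1121931 / 440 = 2549.84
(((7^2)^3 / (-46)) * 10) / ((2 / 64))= -18823840 / 23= -818427.83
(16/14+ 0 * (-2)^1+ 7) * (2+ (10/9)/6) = 1121/63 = 17.79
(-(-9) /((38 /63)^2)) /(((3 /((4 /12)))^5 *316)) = 49 /36960624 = 0.00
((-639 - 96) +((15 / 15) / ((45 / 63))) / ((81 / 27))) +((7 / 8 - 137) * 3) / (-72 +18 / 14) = -87451 / 120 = -728.76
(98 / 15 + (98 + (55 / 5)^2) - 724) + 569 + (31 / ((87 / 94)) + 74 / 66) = 503137 / 4785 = 105.15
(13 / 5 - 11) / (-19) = 42 / 95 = 0.44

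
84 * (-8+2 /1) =-504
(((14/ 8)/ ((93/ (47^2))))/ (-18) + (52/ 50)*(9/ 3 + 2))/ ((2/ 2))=96781/ 33480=2.89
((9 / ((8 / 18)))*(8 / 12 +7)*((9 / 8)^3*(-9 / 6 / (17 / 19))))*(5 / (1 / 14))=-903154455 / 34816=-25940.79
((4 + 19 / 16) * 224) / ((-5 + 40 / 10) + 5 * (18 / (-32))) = -18592 / 61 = -304.79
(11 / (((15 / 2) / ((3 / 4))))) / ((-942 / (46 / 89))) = -253 / 419190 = -0.00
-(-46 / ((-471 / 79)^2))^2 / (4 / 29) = -597533192621 / 49213429281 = -12.14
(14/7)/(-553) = -2/553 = -0.00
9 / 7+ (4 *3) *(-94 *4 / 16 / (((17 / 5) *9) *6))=-268 / 1071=-0.25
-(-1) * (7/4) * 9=63/4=15.75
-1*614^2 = -376996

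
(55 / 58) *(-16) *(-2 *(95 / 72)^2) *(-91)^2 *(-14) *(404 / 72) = -34365809.71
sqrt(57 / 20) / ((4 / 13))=13 *sqrt(285) / 40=5.49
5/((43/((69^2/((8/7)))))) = 166635/344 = 484.40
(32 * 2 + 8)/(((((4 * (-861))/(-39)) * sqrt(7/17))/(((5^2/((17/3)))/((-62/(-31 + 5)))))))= 228150 * sqrt(119)/1058743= 2.35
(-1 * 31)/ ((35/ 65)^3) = -68107/ 343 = -198.56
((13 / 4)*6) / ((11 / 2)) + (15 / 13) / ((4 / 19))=5163 / 572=9.03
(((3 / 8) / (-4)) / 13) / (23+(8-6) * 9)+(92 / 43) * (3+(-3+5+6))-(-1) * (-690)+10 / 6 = -1462705891 / 2200224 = -664.80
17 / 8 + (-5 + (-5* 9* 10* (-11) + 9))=39649 / 8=4956.12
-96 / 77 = -1.25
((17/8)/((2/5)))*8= 85/2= 42.50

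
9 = 9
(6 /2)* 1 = 3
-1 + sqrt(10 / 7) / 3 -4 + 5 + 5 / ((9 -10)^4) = sqrt(70) / 21 + 5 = 5.40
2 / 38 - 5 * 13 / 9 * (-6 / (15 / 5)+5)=-1232 / 57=-21.61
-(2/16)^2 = -1/64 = -0.02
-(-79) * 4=316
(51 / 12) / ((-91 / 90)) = -765 / 182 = -4.20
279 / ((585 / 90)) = 558 / 13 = 42.92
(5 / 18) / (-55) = -1 / 198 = -0.01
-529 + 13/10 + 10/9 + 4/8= -23674/45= -526.09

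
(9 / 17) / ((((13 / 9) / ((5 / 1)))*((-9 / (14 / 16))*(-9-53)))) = 0.00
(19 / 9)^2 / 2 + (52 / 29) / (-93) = 321731 / 145638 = 2.21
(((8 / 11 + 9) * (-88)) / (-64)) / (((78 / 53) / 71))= 402641 / 624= 645.26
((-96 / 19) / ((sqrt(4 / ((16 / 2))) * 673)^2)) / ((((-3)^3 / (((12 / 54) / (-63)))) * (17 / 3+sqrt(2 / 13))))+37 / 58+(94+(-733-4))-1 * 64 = -2242326614642197645 / 3174472006862562+128 * sqrt(26) / 18244091993463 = -706.36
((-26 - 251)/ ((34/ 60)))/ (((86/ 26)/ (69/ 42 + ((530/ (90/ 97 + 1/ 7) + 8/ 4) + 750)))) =-686463509355/ 3720059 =-184530.27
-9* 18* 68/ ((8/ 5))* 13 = -89505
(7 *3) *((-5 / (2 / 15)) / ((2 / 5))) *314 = -1236375 / 2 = -618187.50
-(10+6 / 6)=-11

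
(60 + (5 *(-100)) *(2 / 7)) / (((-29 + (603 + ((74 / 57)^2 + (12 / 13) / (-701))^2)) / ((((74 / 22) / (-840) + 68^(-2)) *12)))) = 514324853695761561531 / 78770088978466909434026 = 0.01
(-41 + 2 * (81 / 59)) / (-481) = 61 / 767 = 0.08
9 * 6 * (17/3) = 306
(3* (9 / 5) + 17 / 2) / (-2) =-139 / 20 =-6.95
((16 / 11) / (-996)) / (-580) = 1 / 397155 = 0.00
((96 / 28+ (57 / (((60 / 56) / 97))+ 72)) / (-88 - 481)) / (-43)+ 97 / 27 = 88013323 / 23121315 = 3.81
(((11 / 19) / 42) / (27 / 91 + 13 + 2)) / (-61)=-143 / 9679968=-0.00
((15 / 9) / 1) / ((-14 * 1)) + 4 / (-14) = -17 / 42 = -0.40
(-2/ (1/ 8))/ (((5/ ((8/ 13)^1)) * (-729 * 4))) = 32/ 47385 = 0.00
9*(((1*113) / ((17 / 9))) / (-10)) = -9153 / 170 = -53.84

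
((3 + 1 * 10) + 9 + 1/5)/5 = 111/25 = 4.44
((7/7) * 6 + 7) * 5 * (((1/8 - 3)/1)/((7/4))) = -1495/14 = -106.79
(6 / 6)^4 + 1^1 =2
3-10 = -7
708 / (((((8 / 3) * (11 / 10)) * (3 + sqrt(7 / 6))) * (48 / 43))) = 342495 / 4136 - 38055 * sqrt(42) / 8272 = 52.99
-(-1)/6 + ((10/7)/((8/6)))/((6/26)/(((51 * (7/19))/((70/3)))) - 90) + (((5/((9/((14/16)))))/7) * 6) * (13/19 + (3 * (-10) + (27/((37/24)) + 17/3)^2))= 24775581676915/116963351568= 211.82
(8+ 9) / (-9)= -17 / 9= -1.89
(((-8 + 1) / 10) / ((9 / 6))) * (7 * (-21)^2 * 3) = -21609 / 5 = -4321.80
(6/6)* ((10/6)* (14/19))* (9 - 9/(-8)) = 12.43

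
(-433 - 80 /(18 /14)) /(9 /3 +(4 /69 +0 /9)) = -102511 /633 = -161.94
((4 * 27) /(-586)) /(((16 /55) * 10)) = -297 /4688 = -0.06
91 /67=1.36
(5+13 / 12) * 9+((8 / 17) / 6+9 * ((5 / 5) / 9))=11389 / 204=55.83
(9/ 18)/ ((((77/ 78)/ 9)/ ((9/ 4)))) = 10.26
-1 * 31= -31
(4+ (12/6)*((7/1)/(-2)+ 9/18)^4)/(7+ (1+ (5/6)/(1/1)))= 996/53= 18.79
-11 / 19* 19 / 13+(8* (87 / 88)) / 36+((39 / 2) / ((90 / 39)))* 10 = 143927 / 1716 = 83.87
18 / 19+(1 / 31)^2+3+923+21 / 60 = 338630833 / 365180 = 927.30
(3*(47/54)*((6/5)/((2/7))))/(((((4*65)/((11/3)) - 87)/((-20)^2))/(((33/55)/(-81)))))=28952/14337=2.02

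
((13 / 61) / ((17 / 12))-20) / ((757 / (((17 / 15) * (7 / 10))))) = -72044 / 3463275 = -0.02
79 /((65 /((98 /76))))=1.57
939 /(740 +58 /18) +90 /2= 309456 /6689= 46.26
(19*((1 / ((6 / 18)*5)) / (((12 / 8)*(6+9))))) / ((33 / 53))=2014 / 2475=0.81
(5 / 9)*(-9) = -5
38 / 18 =19 / 9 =2.11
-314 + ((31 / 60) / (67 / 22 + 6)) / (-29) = -54363161 / 173130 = -314.00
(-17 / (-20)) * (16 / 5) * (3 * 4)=816 / 25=32.64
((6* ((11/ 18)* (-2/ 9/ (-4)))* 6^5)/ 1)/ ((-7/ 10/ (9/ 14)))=-71280/ 49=-1454.69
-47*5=-235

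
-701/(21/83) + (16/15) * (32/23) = -6687461/2415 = -2769.13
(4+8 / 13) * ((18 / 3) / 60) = 6 / 13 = 0.46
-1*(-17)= 17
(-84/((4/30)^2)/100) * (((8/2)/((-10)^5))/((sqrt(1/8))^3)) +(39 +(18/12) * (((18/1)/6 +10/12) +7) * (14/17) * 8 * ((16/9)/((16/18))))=189 * sqrt(2)/6250 +4303/17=253.16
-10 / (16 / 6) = -15 / 4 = -3.75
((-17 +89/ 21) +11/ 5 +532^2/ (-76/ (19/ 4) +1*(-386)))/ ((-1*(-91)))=-1675741/ 213395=-7.85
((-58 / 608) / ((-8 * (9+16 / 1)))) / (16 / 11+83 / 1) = 319 / 56483200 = 0.00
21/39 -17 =-214/13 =-16.46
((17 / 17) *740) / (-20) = -37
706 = 706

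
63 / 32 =1.97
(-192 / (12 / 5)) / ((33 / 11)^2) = -8.89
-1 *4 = -4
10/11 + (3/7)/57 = 1341/1463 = 0.92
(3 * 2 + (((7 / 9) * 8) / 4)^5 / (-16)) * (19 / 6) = 3046460 / 177147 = 17.20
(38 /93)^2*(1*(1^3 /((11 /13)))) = 18772 /95139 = 0.20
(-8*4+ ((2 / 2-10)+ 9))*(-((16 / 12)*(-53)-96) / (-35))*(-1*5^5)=-10000000 / 21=-476190.48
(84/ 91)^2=144/ 169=0.85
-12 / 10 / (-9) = 2 / 15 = 0.13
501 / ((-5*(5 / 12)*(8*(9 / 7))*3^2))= -1169 / 450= -2.60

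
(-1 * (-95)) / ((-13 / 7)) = -665 / 13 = -51.15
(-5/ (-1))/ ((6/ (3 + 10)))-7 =23/ 6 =3.83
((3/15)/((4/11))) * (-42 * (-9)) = 2079/10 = 207.90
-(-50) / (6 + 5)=50 / 11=4.55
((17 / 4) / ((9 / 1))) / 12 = 17 / 432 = 0.04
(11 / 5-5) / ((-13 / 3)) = 42 / 65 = 0.65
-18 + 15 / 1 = -3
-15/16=-0.94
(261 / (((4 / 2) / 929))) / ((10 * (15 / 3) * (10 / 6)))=727407 / 500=1454.81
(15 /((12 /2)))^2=25 /4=6.25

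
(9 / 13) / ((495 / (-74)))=-74 / 715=-0.10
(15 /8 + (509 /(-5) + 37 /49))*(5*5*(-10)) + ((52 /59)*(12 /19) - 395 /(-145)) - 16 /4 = 157967213749 /6371764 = 24791.76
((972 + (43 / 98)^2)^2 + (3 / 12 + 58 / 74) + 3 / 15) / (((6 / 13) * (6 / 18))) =209664307753127721 / 34127621920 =6143536.99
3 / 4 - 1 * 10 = -37 / 4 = -9.25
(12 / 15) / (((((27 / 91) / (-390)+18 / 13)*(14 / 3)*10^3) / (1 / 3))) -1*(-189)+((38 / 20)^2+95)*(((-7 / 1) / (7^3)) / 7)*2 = 132256795031 / 701906625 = 188.43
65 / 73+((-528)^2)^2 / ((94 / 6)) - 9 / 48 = 272332697409211 / 54896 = 4960884170.23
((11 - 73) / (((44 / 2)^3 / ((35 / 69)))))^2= 1177225 / 134950430736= 0.00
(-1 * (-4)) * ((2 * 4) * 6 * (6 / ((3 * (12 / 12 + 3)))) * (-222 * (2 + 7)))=-191808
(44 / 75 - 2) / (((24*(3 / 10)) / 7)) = -371 / 270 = -1.37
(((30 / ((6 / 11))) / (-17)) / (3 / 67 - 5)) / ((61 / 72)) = 66330 / 86071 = 0.77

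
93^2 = 8649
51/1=51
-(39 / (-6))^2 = -169 / 4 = -42.25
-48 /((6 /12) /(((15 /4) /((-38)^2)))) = -90 /361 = -0.25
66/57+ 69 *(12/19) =44.74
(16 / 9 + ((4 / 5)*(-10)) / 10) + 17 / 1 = 809 / 45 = 17.98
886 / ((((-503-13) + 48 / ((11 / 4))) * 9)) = -4873 / 24678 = -0.20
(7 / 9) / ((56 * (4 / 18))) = 1 / 16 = 0.06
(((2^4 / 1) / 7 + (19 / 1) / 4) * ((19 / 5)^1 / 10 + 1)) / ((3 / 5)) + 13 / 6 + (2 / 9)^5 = 18.35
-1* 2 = -2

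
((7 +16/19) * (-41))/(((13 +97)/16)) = -46.77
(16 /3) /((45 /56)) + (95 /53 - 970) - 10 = -6951587 /7155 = -971.57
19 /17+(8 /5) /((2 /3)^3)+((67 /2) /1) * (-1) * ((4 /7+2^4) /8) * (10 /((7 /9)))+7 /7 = -7369353 /8330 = -884.68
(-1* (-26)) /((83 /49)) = 1274 /83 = 15.35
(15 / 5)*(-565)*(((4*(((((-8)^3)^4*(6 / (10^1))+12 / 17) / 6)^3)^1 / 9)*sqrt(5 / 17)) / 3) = -90081320462624103407750398574846207392*sqrt(85) / 18792225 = -44194273896614711875750250000000.00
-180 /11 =-16.36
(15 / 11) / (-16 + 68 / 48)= -0.09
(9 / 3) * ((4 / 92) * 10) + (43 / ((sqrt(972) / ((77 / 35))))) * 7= 30 / 23 + 3311 * sqrt(3) / 270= 22.54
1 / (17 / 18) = 18 / 17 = 1.06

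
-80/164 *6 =-120/41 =-2.93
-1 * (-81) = 81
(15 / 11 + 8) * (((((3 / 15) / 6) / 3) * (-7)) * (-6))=721 / 165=4.37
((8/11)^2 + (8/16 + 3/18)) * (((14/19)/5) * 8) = 48608/34485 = 1.41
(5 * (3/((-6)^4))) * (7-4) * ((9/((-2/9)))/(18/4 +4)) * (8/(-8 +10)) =-45/68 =-0.66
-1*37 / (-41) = 37 / 41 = 0.90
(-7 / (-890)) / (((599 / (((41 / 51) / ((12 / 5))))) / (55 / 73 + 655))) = 0.00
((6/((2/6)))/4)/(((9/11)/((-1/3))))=-11/6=-1.83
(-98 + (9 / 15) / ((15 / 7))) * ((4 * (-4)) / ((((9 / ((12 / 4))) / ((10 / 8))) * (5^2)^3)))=0.04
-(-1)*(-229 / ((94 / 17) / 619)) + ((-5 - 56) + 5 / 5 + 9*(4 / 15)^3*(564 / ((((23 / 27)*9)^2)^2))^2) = -23644108567891518643 / 920154077051750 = -25695.81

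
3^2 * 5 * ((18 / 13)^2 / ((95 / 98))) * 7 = 2000376 / 3211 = 622.98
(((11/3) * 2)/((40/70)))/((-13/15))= -385/26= -14.81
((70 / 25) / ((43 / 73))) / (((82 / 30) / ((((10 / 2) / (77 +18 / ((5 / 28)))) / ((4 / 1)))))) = 5475 / 447802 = 0.01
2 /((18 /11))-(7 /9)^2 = 50 /81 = 0.62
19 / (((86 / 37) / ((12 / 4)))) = 2109 / 86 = 24.52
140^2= 19600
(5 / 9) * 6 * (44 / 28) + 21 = 551 / 21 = 26.24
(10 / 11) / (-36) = -5 / 198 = -0.03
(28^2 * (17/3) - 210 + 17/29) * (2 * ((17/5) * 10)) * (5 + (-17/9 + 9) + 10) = 4983740876/783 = 6364930.88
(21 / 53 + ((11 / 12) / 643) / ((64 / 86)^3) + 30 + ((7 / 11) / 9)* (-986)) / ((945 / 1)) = -0.04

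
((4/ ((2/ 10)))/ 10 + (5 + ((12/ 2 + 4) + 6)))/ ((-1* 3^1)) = -23/ 3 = -7.67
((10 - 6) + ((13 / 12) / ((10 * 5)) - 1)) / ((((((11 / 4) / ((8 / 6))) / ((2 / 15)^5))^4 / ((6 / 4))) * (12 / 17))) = 0.00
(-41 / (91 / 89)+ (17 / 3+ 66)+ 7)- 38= 155 / 273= 0.57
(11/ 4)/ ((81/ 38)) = 209/ 162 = 1.29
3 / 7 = 0.43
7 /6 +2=19 /6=3.17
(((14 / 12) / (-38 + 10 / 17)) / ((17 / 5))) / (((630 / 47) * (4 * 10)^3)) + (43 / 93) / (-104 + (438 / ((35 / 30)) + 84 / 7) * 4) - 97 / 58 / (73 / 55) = -91946932896159457 / 72990093192192000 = -1.26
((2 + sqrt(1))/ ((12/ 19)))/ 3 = 19/ 12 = 1.58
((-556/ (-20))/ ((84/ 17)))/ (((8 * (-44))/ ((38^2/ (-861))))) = 0.03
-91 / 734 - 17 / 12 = -6785 / 4404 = -1.54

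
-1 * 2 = -2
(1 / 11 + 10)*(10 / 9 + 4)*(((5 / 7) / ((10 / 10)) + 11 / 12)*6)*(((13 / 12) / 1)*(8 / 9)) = 3031262 / 6237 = 486.01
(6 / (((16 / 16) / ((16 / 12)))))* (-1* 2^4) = -128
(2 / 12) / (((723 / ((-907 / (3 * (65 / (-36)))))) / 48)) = 1.85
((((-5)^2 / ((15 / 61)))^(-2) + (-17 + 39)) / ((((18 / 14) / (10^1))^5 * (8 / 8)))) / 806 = 68793034226000 / 88547695587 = 776.90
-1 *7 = -7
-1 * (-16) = 16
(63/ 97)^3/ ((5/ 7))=1750329/ 4563365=0.38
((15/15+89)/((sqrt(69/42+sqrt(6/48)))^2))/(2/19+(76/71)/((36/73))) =703692360/27879679 - 107083620* sqrt(2)/27879679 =19.81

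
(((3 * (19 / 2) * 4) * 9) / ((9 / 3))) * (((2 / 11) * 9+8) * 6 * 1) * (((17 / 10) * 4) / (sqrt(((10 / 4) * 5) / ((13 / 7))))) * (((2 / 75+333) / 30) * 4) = 41047801248 * sqrt(182) / 240625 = 2301361.51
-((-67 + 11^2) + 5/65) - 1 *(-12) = -547/13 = -42.08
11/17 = 0.65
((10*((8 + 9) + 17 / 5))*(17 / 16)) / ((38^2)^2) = 0.00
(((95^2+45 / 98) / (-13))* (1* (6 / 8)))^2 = 7040982645225 / 25969216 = 271128.04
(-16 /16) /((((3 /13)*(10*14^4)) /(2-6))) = 13 /288120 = 0.00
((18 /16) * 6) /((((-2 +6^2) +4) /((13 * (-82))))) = -14391 /76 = -189.36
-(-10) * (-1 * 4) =-40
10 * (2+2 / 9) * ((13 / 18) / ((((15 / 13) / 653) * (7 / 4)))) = 8828560 / 1701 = 5190.22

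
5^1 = 5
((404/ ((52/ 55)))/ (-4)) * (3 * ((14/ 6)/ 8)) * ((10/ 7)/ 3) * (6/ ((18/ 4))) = -27775/ 468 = -59.35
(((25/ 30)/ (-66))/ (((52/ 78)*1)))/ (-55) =1/ 2904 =0.00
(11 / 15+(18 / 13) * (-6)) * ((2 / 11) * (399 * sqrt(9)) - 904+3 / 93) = 8863477 / 1705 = 5198.52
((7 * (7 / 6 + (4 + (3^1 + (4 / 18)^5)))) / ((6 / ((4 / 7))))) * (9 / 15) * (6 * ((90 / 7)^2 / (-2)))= -19290620 / 11907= -1620.11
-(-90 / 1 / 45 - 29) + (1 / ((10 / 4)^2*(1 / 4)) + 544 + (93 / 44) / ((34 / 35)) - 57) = 19478511 / 37400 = 520.82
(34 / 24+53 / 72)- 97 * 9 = -62701 / 72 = -870.85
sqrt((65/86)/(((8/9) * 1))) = 3 * sqrt(2795)/172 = 0.92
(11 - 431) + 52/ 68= -7127/ 17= -419.24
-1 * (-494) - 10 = 484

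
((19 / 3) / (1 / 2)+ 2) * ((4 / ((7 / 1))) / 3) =2.79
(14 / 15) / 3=14 / 45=0.31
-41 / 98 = -0.42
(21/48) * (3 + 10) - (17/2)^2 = -1065/16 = -66.56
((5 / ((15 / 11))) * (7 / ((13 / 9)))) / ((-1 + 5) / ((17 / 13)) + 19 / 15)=58905 / 14339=4.11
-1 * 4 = -4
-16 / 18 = -8 / 9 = -0.89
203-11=192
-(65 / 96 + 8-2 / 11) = -8971 / 1056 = -8.50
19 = 19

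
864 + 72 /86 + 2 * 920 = 116308 /43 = 2704.84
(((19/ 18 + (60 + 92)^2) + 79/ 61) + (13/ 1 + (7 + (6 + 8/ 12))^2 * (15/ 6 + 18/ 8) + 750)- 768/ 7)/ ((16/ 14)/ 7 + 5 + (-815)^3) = -294677509/ 6472301329768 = -0.00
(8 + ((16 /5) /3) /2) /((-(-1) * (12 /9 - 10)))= -64 /65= -0.98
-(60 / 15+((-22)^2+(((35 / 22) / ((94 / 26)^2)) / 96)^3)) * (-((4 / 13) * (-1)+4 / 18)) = -247775702161275844620655 / 5940524006710698442752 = -41.71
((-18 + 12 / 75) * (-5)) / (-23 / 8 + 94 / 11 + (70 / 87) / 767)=2618979792 / 166519655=15.73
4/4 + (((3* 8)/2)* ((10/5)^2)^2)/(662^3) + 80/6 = 14.33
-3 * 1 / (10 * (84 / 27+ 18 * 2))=-27 / 3520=-0.01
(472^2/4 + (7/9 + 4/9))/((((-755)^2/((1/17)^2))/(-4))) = -80204/59305401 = -0.00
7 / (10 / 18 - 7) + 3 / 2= 12 / 29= 0.41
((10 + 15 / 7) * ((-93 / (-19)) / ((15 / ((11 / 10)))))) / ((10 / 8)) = 11594 / 3325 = 3.49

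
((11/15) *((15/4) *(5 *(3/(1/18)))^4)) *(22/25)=12860872200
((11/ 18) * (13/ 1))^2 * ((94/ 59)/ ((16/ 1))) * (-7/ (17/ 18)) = -46.58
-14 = -14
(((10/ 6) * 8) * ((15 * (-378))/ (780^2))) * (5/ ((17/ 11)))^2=-63525/ 48841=-1.30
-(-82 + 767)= -685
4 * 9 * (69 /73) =2484 /73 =34.03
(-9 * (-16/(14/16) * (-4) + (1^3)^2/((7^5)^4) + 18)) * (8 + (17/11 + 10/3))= -9272431288541783174625/877714929273732011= -10564.29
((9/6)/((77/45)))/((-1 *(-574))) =135/88396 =0.00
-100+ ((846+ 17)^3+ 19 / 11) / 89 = 7221648.86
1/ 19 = 0.05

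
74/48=37/24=1.54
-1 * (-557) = 557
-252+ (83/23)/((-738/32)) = -2140052/8487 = -252.16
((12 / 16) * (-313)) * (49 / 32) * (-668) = 7683837 / 32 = 240119.91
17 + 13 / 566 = 9635 / 566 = 17.02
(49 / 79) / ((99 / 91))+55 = 434614 / 7821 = 55.57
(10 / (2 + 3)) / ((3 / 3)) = 2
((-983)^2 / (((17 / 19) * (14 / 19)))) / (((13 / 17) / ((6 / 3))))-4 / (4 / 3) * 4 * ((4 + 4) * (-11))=348926425 / 91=3834356.32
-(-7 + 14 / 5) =21 / 5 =4.20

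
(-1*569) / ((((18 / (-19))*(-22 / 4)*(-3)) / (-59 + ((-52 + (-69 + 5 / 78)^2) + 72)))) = 310003835783 / 1806948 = 171562.12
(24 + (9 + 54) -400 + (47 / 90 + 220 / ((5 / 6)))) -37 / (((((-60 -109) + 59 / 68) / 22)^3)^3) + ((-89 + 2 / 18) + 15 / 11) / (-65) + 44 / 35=-41423011323413794303299879037290693400217 / 902971794639656082154851163183638270690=-45.87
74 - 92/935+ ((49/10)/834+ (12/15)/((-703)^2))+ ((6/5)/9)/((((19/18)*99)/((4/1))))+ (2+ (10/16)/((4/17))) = 14680629121099/186850538720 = 78.57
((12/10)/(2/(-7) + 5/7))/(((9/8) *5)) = 112/225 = 0.50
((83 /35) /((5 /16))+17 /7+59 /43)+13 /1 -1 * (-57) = 612454 /7525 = 81.39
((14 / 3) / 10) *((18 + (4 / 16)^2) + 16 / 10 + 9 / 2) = 13531 / 1200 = 11.28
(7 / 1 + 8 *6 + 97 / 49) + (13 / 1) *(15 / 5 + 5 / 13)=4948 / 49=100.98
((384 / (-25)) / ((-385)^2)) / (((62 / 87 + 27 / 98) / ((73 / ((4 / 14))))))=-17071488 / 637140625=-0.03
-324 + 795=471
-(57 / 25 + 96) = -2457 / 25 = -98.28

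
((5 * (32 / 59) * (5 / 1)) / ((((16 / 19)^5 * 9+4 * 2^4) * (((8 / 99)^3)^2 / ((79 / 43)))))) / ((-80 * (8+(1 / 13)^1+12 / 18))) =-59358852991137066939 / 31470203044888576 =-1886.19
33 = 33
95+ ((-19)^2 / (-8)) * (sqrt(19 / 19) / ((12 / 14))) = 2033 / 48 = 42.35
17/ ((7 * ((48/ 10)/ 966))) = 1955/ 4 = 488.75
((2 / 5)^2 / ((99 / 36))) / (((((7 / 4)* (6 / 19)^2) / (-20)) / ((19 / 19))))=-23104 / 3465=-6.67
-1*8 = -8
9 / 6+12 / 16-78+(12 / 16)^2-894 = -15507 / 16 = -969.19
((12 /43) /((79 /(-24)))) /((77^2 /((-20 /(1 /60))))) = 345600 /20140813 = 0.02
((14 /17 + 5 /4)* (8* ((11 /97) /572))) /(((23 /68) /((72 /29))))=20304 /841087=0.02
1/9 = 0.11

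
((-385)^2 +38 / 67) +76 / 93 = 923598601 / 6231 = 148226.38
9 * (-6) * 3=-162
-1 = -1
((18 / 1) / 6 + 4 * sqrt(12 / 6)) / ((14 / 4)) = 2.47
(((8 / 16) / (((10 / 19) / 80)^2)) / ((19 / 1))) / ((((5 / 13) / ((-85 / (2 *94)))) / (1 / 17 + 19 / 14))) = -332956 / 329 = -1012.02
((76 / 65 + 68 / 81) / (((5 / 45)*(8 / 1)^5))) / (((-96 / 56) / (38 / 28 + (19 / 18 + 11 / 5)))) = -960433 / 646963200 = -0.00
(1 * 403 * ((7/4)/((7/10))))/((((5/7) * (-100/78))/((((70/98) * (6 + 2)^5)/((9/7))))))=-300425216/15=-20028347.73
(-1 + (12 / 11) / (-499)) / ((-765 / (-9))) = -5501 / 466565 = -0.01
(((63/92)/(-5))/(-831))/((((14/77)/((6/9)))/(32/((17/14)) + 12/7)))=1837/108307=0.02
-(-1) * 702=702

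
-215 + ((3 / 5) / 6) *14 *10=-201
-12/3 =-4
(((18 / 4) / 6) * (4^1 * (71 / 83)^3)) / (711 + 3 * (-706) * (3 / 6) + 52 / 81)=-86972373 / 16087799032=-0.01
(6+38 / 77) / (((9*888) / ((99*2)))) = 125 / 777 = 0.16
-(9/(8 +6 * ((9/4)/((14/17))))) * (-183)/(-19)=-46116/12977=-3.55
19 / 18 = 1.06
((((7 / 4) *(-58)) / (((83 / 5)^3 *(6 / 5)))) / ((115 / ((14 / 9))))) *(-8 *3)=710500 / 118359909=0.01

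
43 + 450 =493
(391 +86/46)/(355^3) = 9036/1028994125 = 0.00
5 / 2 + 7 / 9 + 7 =185 / 18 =10.28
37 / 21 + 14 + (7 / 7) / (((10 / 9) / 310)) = 6190 / 21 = 294.76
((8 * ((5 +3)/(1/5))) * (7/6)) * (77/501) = 86240/1503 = 57.38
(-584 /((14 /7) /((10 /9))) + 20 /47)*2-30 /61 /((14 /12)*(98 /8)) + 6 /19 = -108925526506 /168158151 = -647.76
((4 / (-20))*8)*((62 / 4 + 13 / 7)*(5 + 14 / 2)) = -11664 / 35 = -333.26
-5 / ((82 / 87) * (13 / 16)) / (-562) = 1740 / 149773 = 0.01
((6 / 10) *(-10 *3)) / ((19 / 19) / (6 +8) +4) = -84 / 19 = -4.42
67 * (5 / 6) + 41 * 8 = 2303 / 6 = 383.83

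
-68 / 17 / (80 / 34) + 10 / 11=-87 / 110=-0.79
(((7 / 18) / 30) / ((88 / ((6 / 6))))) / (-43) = -7 / 2043360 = -0.00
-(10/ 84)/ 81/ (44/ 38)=-95/ 74844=-0.00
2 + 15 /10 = 7 /2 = 3.50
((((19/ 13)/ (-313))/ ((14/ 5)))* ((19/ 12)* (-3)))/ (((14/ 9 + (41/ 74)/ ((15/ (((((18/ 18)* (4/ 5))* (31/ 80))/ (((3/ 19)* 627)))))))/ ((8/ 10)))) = 1983514500/ 486924603893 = 0.00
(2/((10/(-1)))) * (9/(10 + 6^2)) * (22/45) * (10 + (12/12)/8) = -891/4600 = -0.19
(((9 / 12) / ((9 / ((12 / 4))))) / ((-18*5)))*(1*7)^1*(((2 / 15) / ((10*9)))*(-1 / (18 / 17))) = 119 / 4374000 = 0.00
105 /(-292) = -0.36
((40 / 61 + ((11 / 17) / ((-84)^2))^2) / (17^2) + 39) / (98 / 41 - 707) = -405617229816289565 / 7327826426025633024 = -0.06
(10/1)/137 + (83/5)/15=12121/10275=1.18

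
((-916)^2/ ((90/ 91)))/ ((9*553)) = 5453864/ 31995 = 170.46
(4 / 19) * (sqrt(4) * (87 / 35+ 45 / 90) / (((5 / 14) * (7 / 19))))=1672 / 175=9.55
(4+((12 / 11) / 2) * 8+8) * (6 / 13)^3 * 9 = 349920 / 24167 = 14.48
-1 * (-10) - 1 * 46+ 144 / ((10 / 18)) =1116 / 5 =223.20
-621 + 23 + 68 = -530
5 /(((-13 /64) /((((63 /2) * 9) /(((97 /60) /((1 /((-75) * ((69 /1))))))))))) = 24192 /29003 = 0.83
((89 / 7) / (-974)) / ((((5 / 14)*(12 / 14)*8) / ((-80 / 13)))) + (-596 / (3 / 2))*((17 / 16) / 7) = -5342567 / 88634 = -60.28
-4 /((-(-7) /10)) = -40 /7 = -5.71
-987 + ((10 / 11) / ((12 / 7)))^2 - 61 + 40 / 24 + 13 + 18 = -4421567 / 4356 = -1015.05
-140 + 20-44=-164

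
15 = 15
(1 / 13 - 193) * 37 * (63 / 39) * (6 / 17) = -11692296 / 2873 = -4069.72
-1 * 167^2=-27889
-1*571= -571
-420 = -420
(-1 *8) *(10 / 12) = -20 / 3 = -6.67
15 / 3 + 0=5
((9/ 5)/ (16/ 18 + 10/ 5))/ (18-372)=-27/ 15340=-0.00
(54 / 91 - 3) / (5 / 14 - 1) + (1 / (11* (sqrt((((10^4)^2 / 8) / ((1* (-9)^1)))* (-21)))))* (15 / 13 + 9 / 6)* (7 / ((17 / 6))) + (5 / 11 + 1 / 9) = 207* sqrt(42) / 12155000 + 5546 / 1287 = 4.31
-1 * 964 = -964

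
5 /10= 1 /2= 0.50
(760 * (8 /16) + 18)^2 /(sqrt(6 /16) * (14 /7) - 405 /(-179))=7655665320 /77309 - 5075422564 * sqrt(6) /231927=45422.92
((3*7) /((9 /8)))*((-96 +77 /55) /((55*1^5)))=-2408 /75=-32.11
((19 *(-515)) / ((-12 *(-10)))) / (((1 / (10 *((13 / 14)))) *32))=-127205 / 5376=-23.66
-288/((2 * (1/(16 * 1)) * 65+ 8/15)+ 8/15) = -34560/1103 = -31.33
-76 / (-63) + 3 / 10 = 949 / 630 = 1.51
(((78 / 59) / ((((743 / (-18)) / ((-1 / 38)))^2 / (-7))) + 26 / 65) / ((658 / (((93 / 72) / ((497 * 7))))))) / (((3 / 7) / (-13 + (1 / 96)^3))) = -299449387471872473 / 43739850262968590008320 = -0.00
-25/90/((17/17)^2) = -5/18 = -0.28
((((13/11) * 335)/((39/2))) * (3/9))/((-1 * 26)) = -335/1287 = -0.26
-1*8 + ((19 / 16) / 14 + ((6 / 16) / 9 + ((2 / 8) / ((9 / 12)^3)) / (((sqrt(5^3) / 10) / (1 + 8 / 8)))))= -5291 / 672 + 64*sqrt(5) / 135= -6.81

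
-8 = -8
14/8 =7/4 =1.75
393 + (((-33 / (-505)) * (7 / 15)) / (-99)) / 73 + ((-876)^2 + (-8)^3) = 1272821818718 / 1658925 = 767257.00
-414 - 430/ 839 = -347776/ 839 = -414.51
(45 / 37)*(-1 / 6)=-15 / 74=-0.20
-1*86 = -86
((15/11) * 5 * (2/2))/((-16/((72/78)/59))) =-225/33748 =-0.01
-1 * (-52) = 52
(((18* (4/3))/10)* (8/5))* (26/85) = 2496/2125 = 1.17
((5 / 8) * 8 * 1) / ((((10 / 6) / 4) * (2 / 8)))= 48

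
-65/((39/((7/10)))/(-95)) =665/6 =110.83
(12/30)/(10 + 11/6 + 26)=12/1135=0.01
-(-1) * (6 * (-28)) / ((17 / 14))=-2352 / 17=-138.35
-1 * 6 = -6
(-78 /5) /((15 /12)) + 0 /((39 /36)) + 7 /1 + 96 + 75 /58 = 91.81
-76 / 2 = -38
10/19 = 0.53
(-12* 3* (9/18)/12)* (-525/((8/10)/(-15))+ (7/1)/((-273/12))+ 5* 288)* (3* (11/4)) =-58087161/416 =-139632.60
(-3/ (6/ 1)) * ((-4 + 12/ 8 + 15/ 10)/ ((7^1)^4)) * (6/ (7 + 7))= 3/ 33614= 0.00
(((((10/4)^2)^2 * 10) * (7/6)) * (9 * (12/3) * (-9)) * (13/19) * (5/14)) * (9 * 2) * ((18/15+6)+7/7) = -404746875/76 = -5325616.78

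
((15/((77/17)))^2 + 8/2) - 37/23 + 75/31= 15.78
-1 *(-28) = 28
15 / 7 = 2.14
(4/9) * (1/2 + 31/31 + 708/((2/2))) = 946/3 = 315.33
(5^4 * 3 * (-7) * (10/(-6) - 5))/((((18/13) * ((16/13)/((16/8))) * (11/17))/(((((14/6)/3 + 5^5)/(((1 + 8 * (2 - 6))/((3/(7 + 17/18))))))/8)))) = -34000159375/45012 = -755357.67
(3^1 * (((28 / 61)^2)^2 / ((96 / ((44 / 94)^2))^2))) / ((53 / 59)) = 8296117676 / 10742562673818639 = 0.00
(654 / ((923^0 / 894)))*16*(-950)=-8887075200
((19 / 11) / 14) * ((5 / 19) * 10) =25 / 77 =0.32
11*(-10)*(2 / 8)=-55 / 2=-27.50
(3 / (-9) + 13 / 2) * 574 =10619 / 3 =3539.67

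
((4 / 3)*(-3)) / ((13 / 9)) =-36 / 13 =-2.77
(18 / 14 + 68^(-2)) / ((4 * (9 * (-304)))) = -41623 / 354235392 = -0.00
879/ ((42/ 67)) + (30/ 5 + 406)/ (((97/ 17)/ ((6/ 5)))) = 10109371/ 6790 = 1488.86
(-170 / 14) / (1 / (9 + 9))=-1530 / 7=-218.57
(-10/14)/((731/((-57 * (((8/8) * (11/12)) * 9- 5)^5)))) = 105818505/5239808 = 20.20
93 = 93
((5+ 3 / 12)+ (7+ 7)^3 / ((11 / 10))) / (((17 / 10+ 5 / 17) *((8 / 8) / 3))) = 9349235 / 2486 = 3760.75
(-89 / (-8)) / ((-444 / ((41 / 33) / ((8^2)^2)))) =-3649 / 480116736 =-0.00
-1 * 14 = -14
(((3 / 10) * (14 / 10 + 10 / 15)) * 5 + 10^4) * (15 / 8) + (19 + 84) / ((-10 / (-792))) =2153073 / 80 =26913.41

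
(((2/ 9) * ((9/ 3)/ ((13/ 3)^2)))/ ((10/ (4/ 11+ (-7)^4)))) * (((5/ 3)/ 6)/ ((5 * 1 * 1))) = 1761/ 3718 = 0.47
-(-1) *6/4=3/2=1.50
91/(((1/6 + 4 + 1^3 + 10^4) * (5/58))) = 31668/300155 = 0.11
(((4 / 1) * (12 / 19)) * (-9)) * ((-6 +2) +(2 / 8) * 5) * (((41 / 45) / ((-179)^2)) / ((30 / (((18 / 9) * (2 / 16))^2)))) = 451 / 121755800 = 0.00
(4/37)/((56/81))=81/518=0.16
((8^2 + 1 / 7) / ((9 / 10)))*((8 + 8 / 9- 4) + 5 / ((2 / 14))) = 1611910 / 567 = 2842.87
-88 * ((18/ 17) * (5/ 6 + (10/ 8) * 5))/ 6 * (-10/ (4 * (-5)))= -55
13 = 13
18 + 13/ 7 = 139/ 7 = 19.86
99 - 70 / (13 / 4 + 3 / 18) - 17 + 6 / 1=2768 / 41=67.51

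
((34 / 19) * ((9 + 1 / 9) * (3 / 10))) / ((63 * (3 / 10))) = 2788 / 10773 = 0.26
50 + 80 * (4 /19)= 1270 /19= 66.84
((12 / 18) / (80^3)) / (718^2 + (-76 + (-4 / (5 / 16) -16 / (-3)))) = 1 / 395858329600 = 0.00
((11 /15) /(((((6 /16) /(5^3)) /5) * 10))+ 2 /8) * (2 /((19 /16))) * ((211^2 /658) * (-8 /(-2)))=3140689424 /56259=55825.55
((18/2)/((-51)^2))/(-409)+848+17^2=134394536/118201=1137.00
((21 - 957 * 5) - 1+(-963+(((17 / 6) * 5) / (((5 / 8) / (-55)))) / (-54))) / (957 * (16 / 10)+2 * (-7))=-1155245 / 307233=-3.76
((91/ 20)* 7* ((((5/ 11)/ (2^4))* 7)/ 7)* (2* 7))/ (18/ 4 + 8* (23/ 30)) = 66885/ 56144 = 1.19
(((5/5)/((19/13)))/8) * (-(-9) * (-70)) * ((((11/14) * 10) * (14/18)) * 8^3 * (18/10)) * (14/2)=-40360320/19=-2124227.37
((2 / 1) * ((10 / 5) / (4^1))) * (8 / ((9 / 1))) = 8 / 9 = 0.89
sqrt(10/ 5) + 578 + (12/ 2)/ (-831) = sqrt(2) + 160104/ 277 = 579.41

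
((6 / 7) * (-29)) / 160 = -87 / 560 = -0.16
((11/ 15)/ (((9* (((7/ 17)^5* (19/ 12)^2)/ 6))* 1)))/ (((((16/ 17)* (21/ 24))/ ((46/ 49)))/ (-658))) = -18369269310656/ 1486495115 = -12357.44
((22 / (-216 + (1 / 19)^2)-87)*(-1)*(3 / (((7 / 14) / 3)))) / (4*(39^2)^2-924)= 20375301 / 120248366500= 0.00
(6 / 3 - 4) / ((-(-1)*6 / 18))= -6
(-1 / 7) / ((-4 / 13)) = 13 / 28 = 0.46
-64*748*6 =-287232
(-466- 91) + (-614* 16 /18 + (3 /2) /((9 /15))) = -19805 /18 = -1100.28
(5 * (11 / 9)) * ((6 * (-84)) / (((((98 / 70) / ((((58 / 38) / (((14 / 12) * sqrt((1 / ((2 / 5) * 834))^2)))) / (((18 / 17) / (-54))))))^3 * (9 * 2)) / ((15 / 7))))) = 1189098530716247874201600 / 806954491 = 1473563309924311.30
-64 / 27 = -2.37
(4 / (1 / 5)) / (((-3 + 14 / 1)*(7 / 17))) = 340 / 77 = 4.42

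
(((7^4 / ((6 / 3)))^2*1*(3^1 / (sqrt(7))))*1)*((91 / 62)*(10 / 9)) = 374712065*sqrt(7) / 372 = 2665040.15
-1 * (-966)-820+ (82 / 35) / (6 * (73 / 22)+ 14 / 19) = 22066788 / 151025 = 146.11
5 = 5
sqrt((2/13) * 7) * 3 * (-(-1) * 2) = 6 * sqrt(182)/13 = 6.23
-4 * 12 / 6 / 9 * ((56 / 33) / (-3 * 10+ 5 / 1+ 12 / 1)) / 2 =224 / 3861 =0.06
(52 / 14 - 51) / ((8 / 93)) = -30783 / 56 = -549.70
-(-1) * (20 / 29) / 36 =5 / 261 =0.02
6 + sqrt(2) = 7.41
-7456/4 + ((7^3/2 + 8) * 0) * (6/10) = -1864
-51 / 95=-0.54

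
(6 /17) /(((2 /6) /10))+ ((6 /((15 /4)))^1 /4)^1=934 /85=10.99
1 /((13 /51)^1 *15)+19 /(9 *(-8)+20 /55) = -189 /51220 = -0.00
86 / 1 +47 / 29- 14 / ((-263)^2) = 175758023 / 2005901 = 87.62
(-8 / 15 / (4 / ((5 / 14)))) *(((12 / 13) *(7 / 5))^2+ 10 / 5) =-15506 / 88725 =-0.17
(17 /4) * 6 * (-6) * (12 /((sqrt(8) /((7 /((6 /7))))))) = -7497 * sqrt(2) /2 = -5301.18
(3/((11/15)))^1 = 45/11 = 4.09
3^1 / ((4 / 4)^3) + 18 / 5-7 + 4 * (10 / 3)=12.93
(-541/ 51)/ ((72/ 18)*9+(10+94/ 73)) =-39493/ 176052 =-0.22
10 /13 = 0.77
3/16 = 0.19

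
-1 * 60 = -60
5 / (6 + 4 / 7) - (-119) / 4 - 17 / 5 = 12471 / 460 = 27.11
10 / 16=5 / 8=0.62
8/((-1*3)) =-8/3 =-2.67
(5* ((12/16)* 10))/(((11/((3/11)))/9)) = 2025/242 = 8.37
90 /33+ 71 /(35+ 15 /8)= 15098 /3245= 4.65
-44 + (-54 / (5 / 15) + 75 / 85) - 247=-7686 / 17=-452.12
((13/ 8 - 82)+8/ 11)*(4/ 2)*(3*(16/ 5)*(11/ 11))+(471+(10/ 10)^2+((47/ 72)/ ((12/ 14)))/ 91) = -326556583/ 308880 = -1057.23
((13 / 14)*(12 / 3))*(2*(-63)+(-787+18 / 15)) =-118534 / 35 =-3386.69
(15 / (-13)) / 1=-15 / 13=-1.15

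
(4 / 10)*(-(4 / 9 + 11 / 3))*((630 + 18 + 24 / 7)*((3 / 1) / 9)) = -22496 / 63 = -357.08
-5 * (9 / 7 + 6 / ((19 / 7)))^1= -2325 / 133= -17.48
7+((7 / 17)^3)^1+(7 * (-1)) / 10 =312949 / 49130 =6.37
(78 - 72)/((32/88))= 33/2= 16.50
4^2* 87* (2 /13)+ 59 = 3551 /13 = 273.15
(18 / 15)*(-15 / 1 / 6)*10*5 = -150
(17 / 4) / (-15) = -17 / 60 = -0.28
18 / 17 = 1.06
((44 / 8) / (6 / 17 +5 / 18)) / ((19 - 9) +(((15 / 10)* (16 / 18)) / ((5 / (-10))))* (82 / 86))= 1.17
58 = 58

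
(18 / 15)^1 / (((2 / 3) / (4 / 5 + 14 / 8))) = 459 / 100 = 4.59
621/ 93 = 207/ 31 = 6.68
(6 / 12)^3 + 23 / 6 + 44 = 1151 / 24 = 47.96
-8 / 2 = -4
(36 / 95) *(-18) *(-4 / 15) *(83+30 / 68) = 1225584 / 8075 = 151.78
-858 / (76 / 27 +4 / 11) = -127413 / 472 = -269.94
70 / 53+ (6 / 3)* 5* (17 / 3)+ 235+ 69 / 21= 329752 / 1113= 296.27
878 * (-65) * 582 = -33214740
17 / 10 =1.70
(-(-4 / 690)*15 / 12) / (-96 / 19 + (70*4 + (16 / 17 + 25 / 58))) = 9367 / 357183399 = 0.00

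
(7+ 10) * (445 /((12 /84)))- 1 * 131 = 52824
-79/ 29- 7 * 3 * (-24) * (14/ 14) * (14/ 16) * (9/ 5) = 791.08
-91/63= -13/9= -1.44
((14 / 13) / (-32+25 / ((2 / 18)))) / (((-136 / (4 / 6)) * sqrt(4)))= -0.00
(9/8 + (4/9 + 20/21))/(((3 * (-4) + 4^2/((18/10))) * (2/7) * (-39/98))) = 8897/1248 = 7.13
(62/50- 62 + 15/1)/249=-1144/6225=-0.18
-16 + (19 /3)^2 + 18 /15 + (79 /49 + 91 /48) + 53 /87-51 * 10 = -491682431 /1023120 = -480.57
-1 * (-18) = 18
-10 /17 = -0.59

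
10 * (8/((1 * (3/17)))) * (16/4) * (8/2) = 21760/3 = 7253.33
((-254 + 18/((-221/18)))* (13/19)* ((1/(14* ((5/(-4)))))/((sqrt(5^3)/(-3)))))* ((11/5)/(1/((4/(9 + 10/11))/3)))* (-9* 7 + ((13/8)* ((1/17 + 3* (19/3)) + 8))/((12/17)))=0.56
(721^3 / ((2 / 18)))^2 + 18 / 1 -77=11378803749381565942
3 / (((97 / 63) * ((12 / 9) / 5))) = 2835 / 388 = 7.31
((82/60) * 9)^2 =15129/100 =151.29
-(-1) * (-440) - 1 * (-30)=-410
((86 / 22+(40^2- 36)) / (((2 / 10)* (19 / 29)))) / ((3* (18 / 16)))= 6668840 / 1881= 3545.37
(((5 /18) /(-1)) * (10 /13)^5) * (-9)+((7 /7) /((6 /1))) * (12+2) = 3349051 /1113879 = 3.01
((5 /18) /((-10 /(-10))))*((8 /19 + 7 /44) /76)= 2425 /1143648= 0.00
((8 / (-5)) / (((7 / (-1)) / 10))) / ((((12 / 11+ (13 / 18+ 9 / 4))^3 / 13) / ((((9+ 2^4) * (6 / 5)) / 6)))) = 64583101440 / 29158566703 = 2.21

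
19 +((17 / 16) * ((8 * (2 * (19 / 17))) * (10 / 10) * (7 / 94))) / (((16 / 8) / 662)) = 45809 / 94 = 487.33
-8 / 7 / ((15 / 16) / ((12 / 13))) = -512 / 455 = -1.13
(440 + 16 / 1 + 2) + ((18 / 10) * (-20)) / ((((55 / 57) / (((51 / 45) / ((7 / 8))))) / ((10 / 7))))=1048262 / 2695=388.97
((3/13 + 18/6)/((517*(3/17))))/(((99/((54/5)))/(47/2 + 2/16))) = 67473/739310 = 0.09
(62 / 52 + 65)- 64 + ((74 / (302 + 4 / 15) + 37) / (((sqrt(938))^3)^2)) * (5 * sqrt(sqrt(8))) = 30155 * 2^(3 / 4) / 133638625316 + 57 / 26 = 2.19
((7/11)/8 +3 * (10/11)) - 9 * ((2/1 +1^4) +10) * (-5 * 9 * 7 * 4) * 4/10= 5189431/88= 58970.81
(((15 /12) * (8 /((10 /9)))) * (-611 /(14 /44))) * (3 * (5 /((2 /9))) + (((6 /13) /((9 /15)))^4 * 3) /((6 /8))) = -18312974955 /15379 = -1190778.01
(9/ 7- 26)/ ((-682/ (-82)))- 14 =-40511/ 2387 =-16.97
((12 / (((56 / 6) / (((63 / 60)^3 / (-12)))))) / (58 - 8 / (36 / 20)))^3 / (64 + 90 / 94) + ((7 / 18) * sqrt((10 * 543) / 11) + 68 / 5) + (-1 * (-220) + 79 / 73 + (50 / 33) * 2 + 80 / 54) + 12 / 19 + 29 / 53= 7 * sqrt(59730) / 198 + 58791131799667809785502514541052311 / 244583206298337455898624000000000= 249.01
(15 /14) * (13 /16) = 195 /224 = 0.87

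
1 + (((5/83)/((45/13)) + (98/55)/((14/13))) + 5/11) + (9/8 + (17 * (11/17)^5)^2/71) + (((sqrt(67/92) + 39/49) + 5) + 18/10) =sqrt(1541)/46 + 18984014774867545367/1595324642781542904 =12.75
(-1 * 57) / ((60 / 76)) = -361 / 5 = -72.20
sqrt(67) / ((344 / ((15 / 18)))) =5 * sqrt(67) / 2064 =0.02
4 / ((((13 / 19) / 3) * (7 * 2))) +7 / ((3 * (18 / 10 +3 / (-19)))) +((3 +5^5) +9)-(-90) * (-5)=8811371 / 3276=2689.67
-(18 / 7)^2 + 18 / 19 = -5274 / 931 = -5.66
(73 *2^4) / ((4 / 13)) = 3796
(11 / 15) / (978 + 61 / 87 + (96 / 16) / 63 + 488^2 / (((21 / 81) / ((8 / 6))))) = 319 / 533187925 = 0.00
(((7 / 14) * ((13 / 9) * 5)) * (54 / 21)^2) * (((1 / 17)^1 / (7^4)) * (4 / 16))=0.00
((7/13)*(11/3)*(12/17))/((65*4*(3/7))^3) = 26411/26218998000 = 0.00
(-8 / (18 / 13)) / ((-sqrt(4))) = 26 / 9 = 2.89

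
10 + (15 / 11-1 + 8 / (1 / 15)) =1434 / 11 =130.36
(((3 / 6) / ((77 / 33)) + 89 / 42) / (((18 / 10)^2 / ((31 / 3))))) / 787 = 5425 / 573723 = 0.01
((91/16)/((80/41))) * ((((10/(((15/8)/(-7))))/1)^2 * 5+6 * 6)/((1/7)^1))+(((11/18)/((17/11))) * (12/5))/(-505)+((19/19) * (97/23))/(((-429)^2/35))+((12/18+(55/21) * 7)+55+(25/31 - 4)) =17183150808355872599/120163657099200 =142997.90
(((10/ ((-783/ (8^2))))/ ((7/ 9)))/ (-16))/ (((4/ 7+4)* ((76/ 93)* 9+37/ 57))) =2945/ 1640588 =0.00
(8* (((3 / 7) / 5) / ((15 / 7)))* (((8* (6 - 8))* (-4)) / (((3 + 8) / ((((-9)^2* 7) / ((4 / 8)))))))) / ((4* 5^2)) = 21.11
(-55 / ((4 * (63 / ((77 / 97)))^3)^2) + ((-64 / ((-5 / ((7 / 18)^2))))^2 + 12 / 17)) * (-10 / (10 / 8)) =-13405033295518898458393 / 376274153980751785650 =-35.63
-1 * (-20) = 20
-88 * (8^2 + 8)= -6336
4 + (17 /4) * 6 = 59 /2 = 29.50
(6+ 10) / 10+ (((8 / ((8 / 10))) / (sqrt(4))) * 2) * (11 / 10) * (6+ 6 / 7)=2696 / 35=77.03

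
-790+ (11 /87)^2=-789.98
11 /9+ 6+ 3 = 10.22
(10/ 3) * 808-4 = 8068/ 3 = 2689.33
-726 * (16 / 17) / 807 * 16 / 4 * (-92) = 1424896 / 4573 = 311.59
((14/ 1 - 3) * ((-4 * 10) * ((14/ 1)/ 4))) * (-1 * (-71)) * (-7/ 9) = 765380/ 9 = 85042.22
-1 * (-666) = 666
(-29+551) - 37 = 485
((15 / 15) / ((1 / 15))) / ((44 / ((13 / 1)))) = 195 / 44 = 4.43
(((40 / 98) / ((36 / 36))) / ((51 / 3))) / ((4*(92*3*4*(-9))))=-5 / 8276688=-0.00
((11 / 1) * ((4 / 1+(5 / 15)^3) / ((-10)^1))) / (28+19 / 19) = -1199 / 7830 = -0.15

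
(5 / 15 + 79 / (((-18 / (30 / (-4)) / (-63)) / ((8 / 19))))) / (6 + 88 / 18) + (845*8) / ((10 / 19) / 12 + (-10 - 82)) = -153.67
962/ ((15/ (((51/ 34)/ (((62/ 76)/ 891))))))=16285698/ 155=105069.02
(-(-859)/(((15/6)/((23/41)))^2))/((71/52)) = 94517488/2983775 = 31.68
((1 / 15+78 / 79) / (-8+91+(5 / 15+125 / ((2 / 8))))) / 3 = 1249 / 2073750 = 0.00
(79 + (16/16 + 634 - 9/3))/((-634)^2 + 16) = 711/401972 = 0.00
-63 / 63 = -1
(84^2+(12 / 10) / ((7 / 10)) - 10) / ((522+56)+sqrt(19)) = 12.10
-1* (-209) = 209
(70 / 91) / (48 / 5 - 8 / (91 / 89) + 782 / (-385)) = -1925 / 639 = -3.01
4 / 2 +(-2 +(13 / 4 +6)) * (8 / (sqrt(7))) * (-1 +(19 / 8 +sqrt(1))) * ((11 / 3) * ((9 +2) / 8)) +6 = 8 +66671 * sqrt(7) / 672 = 270.49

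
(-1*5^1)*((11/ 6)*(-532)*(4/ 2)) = 29260/ 3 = 9753.33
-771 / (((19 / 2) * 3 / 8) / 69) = -283728 / 19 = -14933.05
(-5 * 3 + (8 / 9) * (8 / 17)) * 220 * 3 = -490820 / 51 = -9623.92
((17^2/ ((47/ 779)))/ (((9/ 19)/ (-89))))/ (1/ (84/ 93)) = -10659502588/ 13113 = -812895.80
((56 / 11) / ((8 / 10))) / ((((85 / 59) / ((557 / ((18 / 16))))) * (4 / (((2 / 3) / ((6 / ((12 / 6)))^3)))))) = 1840328 / 136323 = 13.50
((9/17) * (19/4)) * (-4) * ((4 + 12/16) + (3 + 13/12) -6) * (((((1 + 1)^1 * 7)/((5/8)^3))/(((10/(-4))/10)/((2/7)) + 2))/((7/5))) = -77824/75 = -1037.65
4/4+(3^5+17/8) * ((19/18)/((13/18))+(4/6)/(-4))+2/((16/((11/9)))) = 596341/1872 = 318.56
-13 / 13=-1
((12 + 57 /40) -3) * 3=1251 /40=31.28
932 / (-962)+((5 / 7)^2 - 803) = -18936716 / 23569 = -803.46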